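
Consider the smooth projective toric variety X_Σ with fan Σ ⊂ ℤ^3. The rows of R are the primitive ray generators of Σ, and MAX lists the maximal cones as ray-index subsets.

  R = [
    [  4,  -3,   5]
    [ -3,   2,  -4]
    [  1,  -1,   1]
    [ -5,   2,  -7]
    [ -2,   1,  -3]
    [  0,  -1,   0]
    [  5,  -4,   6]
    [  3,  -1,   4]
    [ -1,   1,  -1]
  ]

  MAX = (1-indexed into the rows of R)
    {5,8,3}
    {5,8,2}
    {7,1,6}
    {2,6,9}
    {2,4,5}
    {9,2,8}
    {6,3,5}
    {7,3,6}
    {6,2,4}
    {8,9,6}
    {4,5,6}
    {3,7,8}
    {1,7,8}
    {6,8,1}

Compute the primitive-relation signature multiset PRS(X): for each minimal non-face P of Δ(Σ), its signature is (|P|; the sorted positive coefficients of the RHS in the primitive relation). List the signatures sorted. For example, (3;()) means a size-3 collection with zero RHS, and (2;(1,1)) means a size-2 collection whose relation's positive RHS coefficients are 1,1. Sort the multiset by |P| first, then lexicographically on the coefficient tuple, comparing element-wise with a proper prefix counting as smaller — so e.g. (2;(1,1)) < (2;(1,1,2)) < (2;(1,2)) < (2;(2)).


|primitive collections| = 20. Relations:

  {3,9}:  v_{3} + v_{9} = 0  ⇒ sig = (2;())
  {1,2}:  v_{1} + v_{2} = v_{3}  ⇒ sig = (2;(1))
  {1,3}:  v_{1} + v_{3} = v_{7}  ⇒ sig = (2;(1))
  {2,3}:  v_{2} + v_{3} = v_{5}  ⇒ sig = (2;(1))
  {4,8}:  v_{4} + v_{8} = v_{5}  ⇒ sig = (2;(1))
  {5,9}:  v_{5} + v_{9} = v_{2}  ⇒ sig = (2;(1))
  {7,9}:  v_{7} + v_{9} = v_{1}  ⇒ sig = (2;(1))
  {1,9}:  v_{1} + v_{9} = v_{6} + v_{8}  ⇒ sig = (2;(1,1))
  {1,4}:  v_{1} + v_{4} = v_{3} + v_{5} + v_{6}  ⇒ sig = (2;(1,1,1))
  {4,7}:  v_{4} + v_{7} = 2·v_{3} + v_{5} + v_{6}  ⇒ sig = (2;(1,1,2))
  {3,4}:  v_{3} + v_{4} = 2·v_{5} + v_{6}  ⇒ sig = (2;(1,2))
  {4,9}:  v_{4} + v_{9} = 2·v_{2} + v_{6}  ⇒ sig = (2;(1,2))
  {1,5}:  v_{1} + v_{5} = 2·v_{3}  ⇒ sig = (2;(2))
  {2,7}:  v_{2} + v_{7} = 2·v_{3}  ⇒ sig = (2;(2))
  {5,7}:  v_{5} + v_{7} = 3·v_{3}  ⇒ sig = (2;(3))
  {2,6,8}:  v_{2} + v_{6} + v_{8} = 0  ⇒ sig = (3;())
  {2,5,6}:  v_{2} + v_{5} + v_{6} = v_{4}  ⇒ sig = (3;(1))
  {3,6,8}:  v_{3} + v_{6} + v_{8} = v_{1}  ⇒ sig = (3;(1))
  {5,6,8}:  v_{5} + v_{6} + v_{8} = v_{3}  ⇒ sig = (3;(1))
  {6,7,8}:  v_{6} + v_{7} + v_{8} = 2·v_{1}  ⇒ sig = (3;(2))

Sorted signature multiset PRS(X):
[(2;()), (2;(1)), (2;(1)), (2;(1)), (2;(1)), (2;(1)), (2;(1)), (2;(1,1)), (2;(1,1,1)), (2;(1,1,2)), (2;(1,2)), (2;(1,2)), (2;(2)), (2;(2)), (2;(3)), (3;()), (3;(1)), (3;(1)), (3;(1)), (3;(2))]


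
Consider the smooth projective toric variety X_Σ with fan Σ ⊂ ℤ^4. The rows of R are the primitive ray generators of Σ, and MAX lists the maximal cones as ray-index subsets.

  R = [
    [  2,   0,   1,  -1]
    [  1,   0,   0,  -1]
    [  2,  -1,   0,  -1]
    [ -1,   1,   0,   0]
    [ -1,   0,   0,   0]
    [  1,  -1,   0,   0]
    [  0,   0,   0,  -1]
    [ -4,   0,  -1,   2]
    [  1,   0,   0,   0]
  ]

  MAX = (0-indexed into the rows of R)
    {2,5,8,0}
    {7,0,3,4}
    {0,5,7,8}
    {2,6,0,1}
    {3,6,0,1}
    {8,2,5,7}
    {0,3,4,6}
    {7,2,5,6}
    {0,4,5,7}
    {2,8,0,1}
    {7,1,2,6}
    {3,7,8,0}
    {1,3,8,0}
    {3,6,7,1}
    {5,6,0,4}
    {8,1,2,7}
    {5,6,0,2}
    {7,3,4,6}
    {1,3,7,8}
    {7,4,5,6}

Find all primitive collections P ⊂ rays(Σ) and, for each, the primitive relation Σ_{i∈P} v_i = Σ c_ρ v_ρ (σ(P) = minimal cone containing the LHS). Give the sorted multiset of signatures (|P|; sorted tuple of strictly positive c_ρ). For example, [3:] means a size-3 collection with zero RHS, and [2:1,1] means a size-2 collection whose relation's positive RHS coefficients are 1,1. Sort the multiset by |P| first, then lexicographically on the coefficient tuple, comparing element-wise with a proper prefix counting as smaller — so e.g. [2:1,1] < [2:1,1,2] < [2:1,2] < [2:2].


10 collections generate NE(X_Σ); each relation:

  {3,5}:  v_{3} + v_{5} = 0 ; sig = [2:]
  {4,8}:  v_{4} + v_{8} = 0 ; sig = [2:]
  {1,4}:  v_{1} + v_{4} = v_{6} ; sig = [2:1]
  {1,5}:  v_{1} + v_{5} = v_{2} ; sig = [2:1]
  {2,3}:  v_{2} + v_{3} = v_{1} ; sig = [2:1]
  {6,8}:  v_{6} + v_{8} = v_{1} ; sig = [2:1]
  {2,4}:  v_{2} + v_{4} = v_{5} + v_{6} ; sig = [2:1,1]
  {0,1,7}:  v_{0} + v_{1} + v_{7} = v_{4} ; sig = [3:1]
  {0,2,7}:  v_{0} + v_{2} + v_{7} = v_{4} + v_{5} ; sig = [3:1,1]
  {0,6,7}:  v_{0} + v_{6} + v_{7} = 2·v_{4} ; sig = [3:2]

so the primitive-relation signature multiset is
[[2:], [2:], [2:1], [2:1], [2:1], [2:1], [2:1,1], [3:1], [3:1,1], [3:2]]


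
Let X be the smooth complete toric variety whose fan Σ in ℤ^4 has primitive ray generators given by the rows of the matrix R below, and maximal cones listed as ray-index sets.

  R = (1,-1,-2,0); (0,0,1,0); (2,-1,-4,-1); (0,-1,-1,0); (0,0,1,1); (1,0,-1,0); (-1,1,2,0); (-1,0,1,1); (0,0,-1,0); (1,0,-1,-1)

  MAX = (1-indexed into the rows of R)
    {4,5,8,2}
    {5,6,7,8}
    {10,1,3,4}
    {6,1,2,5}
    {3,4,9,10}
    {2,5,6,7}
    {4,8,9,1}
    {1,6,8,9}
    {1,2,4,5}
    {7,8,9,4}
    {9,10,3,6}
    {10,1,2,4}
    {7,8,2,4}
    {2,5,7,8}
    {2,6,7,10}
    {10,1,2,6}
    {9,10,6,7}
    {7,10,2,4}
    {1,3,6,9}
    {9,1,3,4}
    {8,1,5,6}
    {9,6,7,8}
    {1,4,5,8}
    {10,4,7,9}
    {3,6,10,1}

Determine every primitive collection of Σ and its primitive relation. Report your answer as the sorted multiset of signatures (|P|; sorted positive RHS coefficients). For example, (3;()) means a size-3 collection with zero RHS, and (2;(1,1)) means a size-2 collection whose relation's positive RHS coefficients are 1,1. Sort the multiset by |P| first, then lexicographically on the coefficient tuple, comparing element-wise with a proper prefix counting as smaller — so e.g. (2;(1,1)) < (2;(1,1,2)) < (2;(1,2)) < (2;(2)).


Minimal non-faces — 14 found among 10 rays, 25 max cones:

  P={1,7}:  v_{1} + v_{7} = 0  so sig = (2;())
  P={2,9}:  v_{2} + v_{9} = 0  so sig = (2;())
  P={8,10}:  v_{8} + v_{10} = 0  so sig = (2;())
  P={4,6}:  v_{4} + v_{6} = v_{1}  so sig = (2;(1))
  P={2,3}:  v_{2} + v_{3} = v_{1} + v_{10}  so sig = (2;(1,1))
  P={3,5}:  v_{3} + v_{5} = v_{1} + v_{6}  so sig = (2;(1,1))
  P={3,7}:  v_{3} + v_{7} = v_{9} + v_{10}  so sig = (2;(1,1))
  P={3,8}:  v_{3} + v_{8} = v_{1} + v_{9}  so sig = (2;(1,1))
  P={5,9}:  v_{5} + v_{9} = v_{6} + v_{8}  so sig = (2;(1,1))
  P={5,10}:  v_{5} + v_{10} = v_{2} + v_{6}  so sig = (2;(1,1))
  P={1,9,10}:  v_{1} + v_{9} + v_{10} = v_{3}  so sig = (3;(1))
  P={2,6,8}:  v_{2} + v_{6} + v_{8} = v_{5}  so sig = (3;(1))
  P={1,2,8}:  v_{1} + v_{2} + v_{8} = v_{4} + v_{5}  so sig = (3;(1,1))
  P={4,5,7}:  v_{4} + v_{5} + v_{7} = v_{2} + v_{8}  so sig = (3;(1,1))

so the primitive-relation signature multiset is
    (2;())
    (2;())
    (2;())
    (2;(1))
    (2;(1,1))
    (2;(1,1))
    (2;(1,1))
    (2;(1,1))
    (2;(1,1))
    (2;(1,1))
    (3;(1))
    (3;(1))
    (3;(1,1))
    (3;(1,1))


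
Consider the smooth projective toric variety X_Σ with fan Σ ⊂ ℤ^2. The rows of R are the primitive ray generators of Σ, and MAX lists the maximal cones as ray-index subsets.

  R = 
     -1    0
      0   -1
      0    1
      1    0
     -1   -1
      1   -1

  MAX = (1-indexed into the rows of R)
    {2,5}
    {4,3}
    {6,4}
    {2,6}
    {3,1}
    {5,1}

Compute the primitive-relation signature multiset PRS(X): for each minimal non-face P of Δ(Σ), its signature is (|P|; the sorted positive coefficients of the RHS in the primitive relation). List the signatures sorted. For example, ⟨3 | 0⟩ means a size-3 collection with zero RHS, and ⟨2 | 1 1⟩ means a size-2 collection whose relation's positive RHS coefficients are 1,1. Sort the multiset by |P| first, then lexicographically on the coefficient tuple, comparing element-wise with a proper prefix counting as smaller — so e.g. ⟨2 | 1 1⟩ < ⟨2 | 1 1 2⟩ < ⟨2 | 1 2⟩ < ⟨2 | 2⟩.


|primitive collections| = 9. Relations:

  P = {1,4}:  v_{1} + v_{4} = 0  →  sig = ⟨2 | 0⟩
  P = {2,3}:  v_{2} + v_{3} = 0  →  sig = ⟨2 | 0⟩
  P = {1,2}:  v_{1} + v_{2} = v_{5}  →  sig = ⟨2 | 1⟩
  P = {1,6}:  v_{1} + v_{6} = v_{2}  →  sig = ⟨2 | 1⟩
  P = {2,4}:  v_{2} + v_{4} = v_{6}  →  sig = ⟨2 | 1⟩
  P = {3,5}:  v_{3} + v_{5} = v_{1}  →  sig = ⟨2 | 1⟩
  P = {3,6}:  v_{3} + v_{6} = v_{4}  →  sig = ⟨2 | 1⟩
  P = {4,5}:  v_{4} + v_{5} = v_{2}  →  sig = ⟨2 | 1⟩
  P = {5,6}:  v_{5} + v_{6} = 2·v_{2}  →  sig = ⟨2 | 2⟩

so the primitive-relation signature multiset is
{ ⟨2 | 0⟩ ×2,  ⟨2 | 1⟩ ×6,  ⟨2 | 2⟩ }


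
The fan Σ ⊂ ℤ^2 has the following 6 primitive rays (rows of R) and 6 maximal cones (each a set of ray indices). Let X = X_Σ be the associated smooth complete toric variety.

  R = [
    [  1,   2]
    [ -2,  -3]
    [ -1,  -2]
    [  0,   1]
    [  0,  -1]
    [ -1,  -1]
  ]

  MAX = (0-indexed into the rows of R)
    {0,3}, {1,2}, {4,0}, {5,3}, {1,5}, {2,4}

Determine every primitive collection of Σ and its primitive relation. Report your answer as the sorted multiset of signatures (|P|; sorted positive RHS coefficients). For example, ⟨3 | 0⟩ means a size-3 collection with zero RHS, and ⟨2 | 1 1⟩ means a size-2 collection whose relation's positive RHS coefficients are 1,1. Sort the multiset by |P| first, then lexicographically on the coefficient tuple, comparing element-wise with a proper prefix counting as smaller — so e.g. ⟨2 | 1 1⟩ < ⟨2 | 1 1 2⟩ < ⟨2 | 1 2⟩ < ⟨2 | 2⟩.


Δ(Σ) — 6 vertices, 9 min non-faces:

  P={0,2}:  v_{0} + v_{2} = 0  ⟹  sig = ⟨2 | 0⟩
  P={3,4}:  v_{3} + v_{4} = 0  ⟹  sig = ⟨2 | 0⟩
  P={0,1}:  v_{0} + v_{1} = v_{5}  ⟹  sig = ⟨2 | 1⟩
  P={0,5}:  v_{0} + v_{5} = v_{3}  ⟹  sig = ⟨2 | 1⟩
  P={2,3}:  v_{2} + v_{3} = v_{5}  ⟹  sig = ⟨2 | 1⟩
  P={2,5}:  v_{2} + v_{5} = v_{1}  ⟹  sig = ⟨2 | 1⟩
  P={4,5}:  v_{4} + v_{5} = v_{2}  ⟹  sig = ⟨2 | 1⟩
  P={1,3}:  v_{1} + v_{3} = 2·v_{5}  ⟹  sig = ⟨2 | 2⟩
  P={1,4}:  v_{1} + v_{4} = 2·v_{2}  ⟹  sig = ⟨2 | 2⟩

Signatures (|P|; sorted positive RHS coefficients), sorted:
    |P|=2: 9 collections, coeffs (), (), (1), (1), (1), (1), (1), (2), (2)


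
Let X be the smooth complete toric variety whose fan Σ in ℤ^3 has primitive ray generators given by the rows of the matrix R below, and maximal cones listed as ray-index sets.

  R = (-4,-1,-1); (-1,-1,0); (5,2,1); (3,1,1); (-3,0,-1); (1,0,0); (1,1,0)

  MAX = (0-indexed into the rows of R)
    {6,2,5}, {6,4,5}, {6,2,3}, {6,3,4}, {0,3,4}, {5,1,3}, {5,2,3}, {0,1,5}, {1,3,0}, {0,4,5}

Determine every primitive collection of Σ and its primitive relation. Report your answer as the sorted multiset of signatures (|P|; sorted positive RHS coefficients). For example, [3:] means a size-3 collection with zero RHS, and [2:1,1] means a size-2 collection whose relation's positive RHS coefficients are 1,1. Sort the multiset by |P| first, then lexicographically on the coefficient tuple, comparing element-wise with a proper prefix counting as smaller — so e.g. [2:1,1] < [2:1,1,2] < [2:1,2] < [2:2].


Minimal non-faces — 9 found among 7 rays, 10 max cones:

  P = {1,6}:  v_{1} + v_{6} = 0  ⟹  sig = [2:]
  P = {0,2}:  v_{0} + v_{2} = v_{6}  ⟹  sig = [2:1]
  P = {0,6}:  v_{0} + v_{6} = v_{4}  ⟹  sig = [2:1]
  P = {1,4}:  v_{1} + v_{4} = v_{0}  ⟹  sig = [2:1]
  P = {1,2}:  v_{1} + v_{2} = v_{3} + v_{5}  ⟹  sig = [2:1,1]
  P = {2,4}:  v_{2} + v_{4} = 2·v_{6}  ⟹  sig = [2:2]
  P = {0,3,5}:  v_{0} + v_{3} + v_{5} = 0  ⟹  sig = [3:]
  P = {3,4,5}:  v_{3} + v_{4} + v_{5} = v_{6}  ⟹  sig = [3:1]
  P = {3,5,6}:  v_{3} + v_{5} + v_{6} = v_{2}  ⟹  sig = [3:1]

so the primitive-relation signature multiset is
    |P|=2: 6 collections, coeffs (), (1), (1), (1), (1,1), (2)
    |P|=3: 3 collections, coeffs (), (1), (1)


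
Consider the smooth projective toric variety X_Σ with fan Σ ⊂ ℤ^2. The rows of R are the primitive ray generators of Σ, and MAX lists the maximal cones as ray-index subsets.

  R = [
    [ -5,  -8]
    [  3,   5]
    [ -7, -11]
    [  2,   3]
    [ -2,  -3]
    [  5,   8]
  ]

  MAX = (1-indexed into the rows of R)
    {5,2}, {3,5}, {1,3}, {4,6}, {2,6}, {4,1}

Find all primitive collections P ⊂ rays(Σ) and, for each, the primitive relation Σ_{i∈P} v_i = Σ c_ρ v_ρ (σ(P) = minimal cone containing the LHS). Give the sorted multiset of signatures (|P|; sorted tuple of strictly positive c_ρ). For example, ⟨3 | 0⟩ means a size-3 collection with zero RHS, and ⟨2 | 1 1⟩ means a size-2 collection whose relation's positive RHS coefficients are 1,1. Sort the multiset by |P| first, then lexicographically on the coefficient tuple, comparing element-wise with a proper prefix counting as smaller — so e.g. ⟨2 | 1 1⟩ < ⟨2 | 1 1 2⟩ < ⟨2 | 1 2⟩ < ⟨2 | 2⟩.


Minimal non-faces — 9 found among 6 rays, 6 max cones:

  • {1,6}:  v_{1} + v_{6} = 0  so sig = ⟨2 | 0⟩
  • {4,5}:  v_{4} + v_{5} = 0  so sig = ⟨2 | 0⟩
  • {1,2}:  v_{1} + v_{2} = v_{5}  so sig = ⟨2 | 1⟩
  • {1,5}:  v_{1} + v_{5} = v_{3}  so sig = ⟨2 | 1⟩
  • {2,4}:  v_{2} + v_{4} = v_{6}  so sig = ⟨2 | 1⟩
  • {3,4}:  v_{3} + v_{4} = v_{1}  so sig = ⟨2 | 1⟩
  • {3,6}:  v_{3} + v_{6} = v_{5}  so sig = ⟨2 | 1⟩
  • {5,6}:  v_{5} + v_{6} = v_{2}  so sig = ⟨2 | 1⟩
  • {2,3}:  v_{2} + v_{3} = 2·v_{5}  so sig = ⟨2 | 2⟩

Signatures (|P|; sorted positive RHS coefficients), sorted:
{ ⟨2 | 0⟩ ×2,  ⟨2 | 1⟩ ×6,  ⟨2 | 2⟩ }


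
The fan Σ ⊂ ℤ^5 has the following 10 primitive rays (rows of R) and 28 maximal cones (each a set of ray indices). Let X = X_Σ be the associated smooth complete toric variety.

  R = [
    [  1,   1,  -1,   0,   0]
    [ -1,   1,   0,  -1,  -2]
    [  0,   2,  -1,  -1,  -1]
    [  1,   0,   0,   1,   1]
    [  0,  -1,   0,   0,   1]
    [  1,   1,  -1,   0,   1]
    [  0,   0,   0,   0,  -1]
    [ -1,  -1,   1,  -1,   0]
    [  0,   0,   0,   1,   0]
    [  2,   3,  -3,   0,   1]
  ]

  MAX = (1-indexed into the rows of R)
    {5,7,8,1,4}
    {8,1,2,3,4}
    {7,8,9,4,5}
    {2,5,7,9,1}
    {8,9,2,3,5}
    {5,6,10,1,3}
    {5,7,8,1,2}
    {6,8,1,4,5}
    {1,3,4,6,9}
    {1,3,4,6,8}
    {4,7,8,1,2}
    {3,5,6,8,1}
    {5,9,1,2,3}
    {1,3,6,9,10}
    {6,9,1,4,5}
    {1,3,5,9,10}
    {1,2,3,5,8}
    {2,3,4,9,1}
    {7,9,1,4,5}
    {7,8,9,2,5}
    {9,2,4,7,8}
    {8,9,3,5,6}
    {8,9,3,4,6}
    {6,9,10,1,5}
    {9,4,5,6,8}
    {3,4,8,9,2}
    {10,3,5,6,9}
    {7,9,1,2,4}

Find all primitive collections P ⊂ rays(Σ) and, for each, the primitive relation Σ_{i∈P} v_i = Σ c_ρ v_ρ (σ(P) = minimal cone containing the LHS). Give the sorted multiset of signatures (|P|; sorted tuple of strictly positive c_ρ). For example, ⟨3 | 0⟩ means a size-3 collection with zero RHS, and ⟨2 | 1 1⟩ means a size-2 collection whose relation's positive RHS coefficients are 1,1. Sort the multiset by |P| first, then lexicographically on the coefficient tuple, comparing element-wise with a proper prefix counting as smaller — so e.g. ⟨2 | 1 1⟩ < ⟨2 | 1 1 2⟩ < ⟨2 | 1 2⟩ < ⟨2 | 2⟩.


The 11 primitive collections of Σ (r=10, n=5):

  • {2,6}:  v_{2} + v_{6} = v_{3}  ⇒ sig = ⟨2 | 1⟩
  • {6,7}:  v_{6} + v_{7} = v_{1}  ⇒ sig = ⟨2 | 1⟩
  • {3,7}:  v_{3} + v_{7} = v_{1} + v_{2}  ⇒ sig = ⟨2 | 1 1⟩
  • {8,10}:  v_{8} + v_{10} = v_{3} + v_{5} + v_{6}  ⇒ sig = ⟨2 | 1 1 1⟩
  • {2,10}:  v_{2} + v_{10} = v_{1} + 2·v_{3} + v_{5} + v_{9}  ⇒ sig = ⟨2 | 1 1 1 2⟩
  • {7,10}:  v_{7} + v_{10} = 2·v_{1} + v_{3} + v_{5} + v_{9}  ⇒ sig = ⟨2 | 1 1 1 2⟩
  • {4,10}:  v_{4} + v_{10} = v_{1} + 2·v_{6} + v_{9}  ⇒ sig = ⟨2 | 1 1 2⟩
  • {1,8,9}:  v_{1} + v_{8} + v_{9} = 0  ⇒ sig = ⟨3 | 0⟩
  • {2,4,5}:  v_{2} + v_{4} + v_{5} = 0  ⇒ sig = ⟨3 | 0⟩
  • {3,4,5}:  v_{3} + v_{4} + v_{5} = v_{6}  ⇒ sig = ⟨3 | 1⟩
  • {1,3,5,6,9}:  v_{1} + v_{3} + v_{5} + v_{6} + v_{9} = v_{10}  ⇒ sig = ⟨5 | 1⟩

so the primitive-relation signature multiset is
    |P|=2: 7 collections, coeffs (1), (1), (1,1), (1,1,1), (1,1,1,2), (1,1,1,2), (1,1,2)
    |P|=3: 3 collections, coeffs (), (), (1)
    |P|=5: 1 collection, coeffs (1)


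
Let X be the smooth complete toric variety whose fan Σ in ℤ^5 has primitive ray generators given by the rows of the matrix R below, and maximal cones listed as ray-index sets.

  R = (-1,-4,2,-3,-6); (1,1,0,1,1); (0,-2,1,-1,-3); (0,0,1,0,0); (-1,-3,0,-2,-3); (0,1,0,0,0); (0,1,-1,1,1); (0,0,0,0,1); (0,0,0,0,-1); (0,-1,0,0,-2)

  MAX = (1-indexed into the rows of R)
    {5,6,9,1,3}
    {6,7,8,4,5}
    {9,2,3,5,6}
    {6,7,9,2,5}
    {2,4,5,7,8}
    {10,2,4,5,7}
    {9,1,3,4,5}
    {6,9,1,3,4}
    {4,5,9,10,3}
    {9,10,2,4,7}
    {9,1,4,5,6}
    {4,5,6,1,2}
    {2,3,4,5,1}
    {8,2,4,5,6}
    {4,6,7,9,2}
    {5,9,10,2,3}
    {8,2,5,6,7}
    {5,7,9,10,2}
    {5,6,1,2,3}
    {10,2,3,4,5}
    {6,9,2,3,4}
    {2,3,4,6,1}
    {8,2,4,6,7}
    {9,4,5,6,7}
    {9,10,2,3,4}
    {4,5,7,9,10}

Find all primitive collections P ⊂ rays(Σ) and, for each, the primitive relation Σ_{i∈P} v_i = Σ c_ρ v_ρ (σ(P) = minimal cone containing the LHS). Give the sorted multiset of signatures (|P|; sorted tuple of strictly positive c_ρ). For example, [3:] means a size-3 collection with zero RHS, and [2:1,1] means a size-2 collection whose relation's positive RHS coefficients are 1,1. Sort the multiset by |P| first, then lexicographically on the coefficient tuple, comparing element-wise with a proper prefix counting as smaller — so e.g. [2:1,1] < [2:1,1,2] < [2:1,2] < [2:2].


Minimal non-faces — 12 found among 10 rays, 26 max cones:

  • {8,9}:  v_{8} + v_{9} = 0  so sig = [2:]
  • {3,7}:  v_{3} + v_{7} = v_{10}  so sig = [2:1]
  • {3,8}:  v_{3} + v_{8} = v_{2} + v_{4} + v_{5}  so sig = [2:1,1,1]
  • {8,10}:  v_{8} + v_{10} = v_{2} + v_{4} + v_{5} + v_{7}  so sig = [2:1,1,1,1]
  • {1,10}:  v_{1} + v_{10} = v_{3} + v_{4} + v_{5} + 2·v_{9}  so sig = [2:1,1,1,2]
  • {1,7}:  v_{1} + v_{7} = v_{4} + v_{5} + 2·v_{9}  so sig = [2:1,1,2]
  • {1,8}:  v_{1} + v_{8} = v_{2} + 2·v_{4} + 2·v_{5} + v_{6}  so sig = [2:1,1,2,2]
  • {6,10}:  v_{6} + v_{10} = 2·v_{9}  so sig = [2:2]
  • {1,2,9}:  v_{1} + v_{2} + v_{9} = 2·v_{3} + v_{6}  so sig = [3:1,2]
  • {2,4,5,9}:  v_{2} + v_{4} + v_{5} + v_{9} = v_{3}  so sig = [4:1]
  • {3,4,5,6}:  v_{3} + v_{4} + v_{5} + v_{6} = v_{1}  so sig = [4:1]
  • {2,4,5,6,7}:  v_{2} + v_{4} + v_{5} + v_{6} + v_{7} = v_{9}  so sig = [5:1]

Hence PRS(X_Σ) =
    [2:]
    [2:1]
    [2:1,1,1]
    [2:1,1,1,1]
    [2:1,1,1,2]
    [2:1,1,2]
    [2:1,1,2,2]
    [2:2]
    [3:1,2]
    [4:1]
    [4:1]
    [5:1]


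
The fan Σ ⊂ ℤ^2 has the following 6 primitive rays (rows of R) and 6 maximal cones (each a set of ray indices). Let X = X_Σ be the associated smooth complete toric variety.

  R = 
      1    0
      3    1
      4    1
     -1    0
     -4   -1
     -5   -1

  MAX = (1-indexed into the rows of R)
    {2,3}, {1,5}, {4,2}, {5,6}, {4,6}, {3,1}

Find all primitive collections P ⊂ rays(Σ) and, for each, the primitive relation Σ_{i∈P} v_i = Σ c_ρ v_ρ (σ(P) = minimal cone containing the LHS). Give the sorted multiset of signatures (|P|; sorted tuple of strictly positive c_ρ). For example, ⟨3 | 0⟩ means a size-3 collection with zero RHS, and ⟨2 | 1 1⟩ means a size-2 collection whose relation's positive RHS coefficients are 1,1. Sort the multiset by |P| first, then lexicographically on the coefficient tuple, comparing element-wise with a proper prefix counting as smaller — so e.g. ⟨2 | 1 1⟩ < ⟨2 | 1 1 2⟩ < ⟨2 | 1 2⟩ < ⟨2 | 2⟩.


Primitive collections (9):

  P={1,4}:  v_{1} + v_{4} = 0 — sig = ⟨2 | 0⟩
  P={3,5}:  v_{3} + v_{5} = 0 — sig = ⟨2 | 0⟩
  P={1,2}:  v_{1} + v_{2} = v_{3} — sig = ⟨2 | 1⟩
  P={1,6}:  v_{1} + v_{6} = v_{5} — sig = ⟨2 | 1⟩
  P={2,5}:  v_{2} + v_{5} = v_{4} — sig = ⟨2 | 1⟩
  P={3,4}:  v_{3} + v_{4} = v_{2} — sig = ⟨2 | 1⟩
  P={3,6}:  v_{3} + v_{6} = v_{4} — sig = ⟨2 | 1⟩
  P={4,5}:  v_{4} + v_{5} = v_{6} — sig = ⟨2 | 1⟩
  P={2,6}:  v_{2} + v_{6} = 2·v_{4} — sig = ⟨2 | 2⟩

Signatures (|P|; sorted positive RHS coefficients), sorted:
    |P|=2: 9 collections, coeffs (), (), (1), (1), (1), (1), (1), (1), (2)


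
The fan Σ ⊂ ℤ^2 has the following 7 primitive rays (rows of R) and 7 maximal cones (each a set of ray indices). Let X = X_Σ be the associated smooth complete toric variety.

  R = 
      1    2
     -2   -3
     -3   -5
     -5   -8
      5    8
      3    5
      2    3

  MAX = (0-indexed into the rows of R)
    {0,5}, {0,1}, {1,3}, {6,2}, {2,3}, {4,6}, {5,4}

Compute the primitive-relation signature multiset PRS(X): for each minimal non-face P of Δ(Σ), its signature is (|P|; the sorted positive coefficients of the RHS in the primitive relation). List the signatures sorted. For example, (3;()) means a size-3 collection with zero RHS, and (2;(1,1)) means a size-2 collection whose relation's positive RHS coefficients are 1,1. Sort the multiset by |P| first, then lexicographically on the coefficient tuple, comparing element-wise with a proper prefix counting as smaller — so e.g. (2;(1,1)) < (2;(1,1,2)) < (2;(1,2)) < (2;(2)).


Δ(Σ) — 7 vertices, 14 min non-faces:

  P={1,6}:  v_{1} + v_{6} = 0  ⟹  sig = (2;())
  P={2,5}:  v_{2} + v_{5} = 0  ⟹  sig = (2;())
  P={3,4}:  v_{3} + v_{4} = 0  ⟹  sig = (2;())
  P={0,2}:  v_{0} + v_{2} = v_{1}  ⟹  sig = (2;(1))
  P={0,6}:  v_{0} + v_{6} = v_{5}  ⟹  sig = (2;(1))
  P={1,2}:  v_{1} + v_{2} = v_{3}  ⟹  sig = (2;(1))
  P={1,4}:  v_{1} + v_{4} = v_{5}  ⟹  sig = (2;(1))
  P={1,5}:  v_{1} + v_{5} = v_{0}  ⟹  sig = (2;(1))
  P={2,4}:  v_{2} + v_{4} = v_{6}  ⟹  sig = (2;(1))
  P={3,5}:  v_{3} + v_{5} = v_{1}  ⟹  sig = (2;(1))
  P={3,6}:  v_{3} + v_{6} = v_{2}  ⟹  sig = (2;(1))
  P={5,6}:  v_{5} + v_{6} = v_{4}  ⟹  sig = (2;(1))
  P={0,3}:  v_{0} + v_{3} = 2·v_{1}  ⟹  sig = (2;(2))
  P={0,4}:  v_{0} + v_{4} = 2·v_{5}  ⟹  sig = (2;(2))

so the primitive-relation signature multiset is
    (2;())
    (2;())
    (2;())
    (2;(1))
    (2;(1))
    (2;(1))
    (2;(1))
    (2;(1))
    (2;(1))
    (2;(1))
    (2;(1))
    (2;(1))
    (2;(2))
    (2;(2))


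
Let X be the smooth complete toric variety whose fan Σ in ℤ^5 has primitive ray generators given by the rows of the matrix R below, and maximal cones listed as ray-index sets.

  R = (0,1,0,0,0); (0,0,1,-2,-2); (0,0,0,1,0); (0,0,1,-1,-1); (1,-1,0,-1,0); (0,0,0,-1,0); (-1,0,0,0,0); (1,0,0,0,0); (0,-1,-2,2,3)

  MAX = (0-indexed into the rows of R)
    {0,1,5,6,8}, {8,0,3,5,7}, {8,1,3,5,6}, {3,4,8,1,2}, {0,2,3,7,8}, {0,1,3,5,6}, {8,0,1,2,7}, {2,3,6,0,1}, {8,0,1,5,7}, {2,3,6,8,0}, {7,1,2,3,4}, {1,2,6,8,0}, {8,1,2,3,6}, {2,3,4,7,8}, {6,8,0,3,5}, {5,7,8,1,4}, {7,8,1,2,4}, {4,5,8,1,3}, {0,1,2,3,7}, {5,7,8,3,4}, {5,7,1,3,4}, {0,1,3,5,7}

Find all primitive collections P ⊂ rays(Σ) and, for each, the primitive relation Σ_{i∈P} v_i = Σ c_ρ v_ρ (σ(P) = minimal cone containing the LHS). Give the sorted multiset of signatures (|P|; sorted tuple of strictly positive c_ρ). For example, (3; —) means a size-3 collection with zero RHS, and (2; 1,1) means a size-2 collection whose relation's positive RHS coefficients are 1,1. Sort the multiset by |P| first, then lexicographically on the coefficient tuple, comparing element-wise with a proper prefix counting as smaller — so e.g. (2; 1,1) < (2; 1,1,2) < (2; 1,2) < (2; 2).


Minimal non-faces — 6 found among 9 rays, 22 max cones:

  • {2,5}:  v_{2} + v_{5} = 0 ; sig = (2; —)
  • {6,7}:  v_{6} + v_{7} = 0 ; sig = (2; —)
  • {0,4}:  v_{0} + v_{4} = v_{5} + v_{7} ; sig = (2; 1,1)
  • {4,6}:  v_{4} + v_{6} = v_{1} + v_{3} + v_{8} ; sig = (2; 1,1,1)
  • {0,1,3,8}:  v_{0} + v_{1} + v_{3} + v_{8} = v_{5} ; sig = (4; 1)
  • {1,3,7,8}:  v_{1} + v_{3} + v_{7} + v_{8} = v_{4} ; sig = (4; 1)

Hence PRS(X_Σ) =
    |P|=2: 4 collections, coeffs (), (), (1,1), (1,1,1)
    |P|=4: 2 collections, coeffs (1), (1)


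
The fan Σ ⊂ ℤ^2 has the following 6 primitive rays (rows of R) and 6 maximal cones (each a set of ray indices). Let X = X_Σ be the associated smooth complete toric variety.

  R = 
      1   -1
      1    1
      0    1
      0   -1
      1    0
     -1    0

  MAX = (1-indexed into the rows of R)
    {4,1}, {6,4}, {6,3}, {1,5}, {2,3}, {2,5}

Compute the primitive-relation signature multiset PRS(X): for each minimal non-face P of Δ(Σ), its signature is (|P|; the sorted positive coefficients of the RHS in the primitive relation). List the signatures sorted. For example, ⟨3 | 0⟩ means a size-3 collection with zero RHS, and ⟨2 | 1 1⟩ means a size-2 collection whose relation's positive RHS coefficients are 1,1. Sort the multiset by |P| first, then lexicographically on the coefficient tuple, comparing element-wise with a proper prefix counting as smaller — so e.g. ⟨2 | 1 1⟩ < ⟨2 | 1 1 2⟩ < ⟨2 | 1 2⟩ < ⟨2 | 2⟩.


Δ(Σ) — 6 vertices, 9 min non-faces:

  P = {3,4}:  v_{3} + v_{4} = 0  so sig = ⟨2 | 0⟩
  P = {5,6}:  v_{5} + v_{6} = 0  so sig = ⟨2 | 0⟩
  P = {1,3}:  v_{1} + v_{3} = v_{5}  so sig = ⟨2 | 1⟩
  P = {1,6}:  v_{1} + v_{6} = v_{4}  so sig = ⟨2 | 1⟩
  P = {2,4}:  v_{2} + v_{4} = v_{5}  so sig = ⟨2 | 1⟩
  P = {2,6}:  v_{2} + v_{6} = v_{3}  so sig = ⟨2 | 1⟩
  P = {3,5}:  v_{3} + v_{5} = v_{2}  so sig = ⟨2 | 1⟩
  P = {4,5}:  v_{4} + v_{5} = v_{1}  so sig = ⟨2 | 1⟩
  P = {1,2}:  v_{1} + v_{2} = 2·v_{5}  so sig = ⟨2 | 2⟩

Sorted signature multiset PRS(X):
{ ⟨2 | 0⟩ ×2,  ⟨2 | 1⟩ ×6,  ⟨2 | 2⟩ }


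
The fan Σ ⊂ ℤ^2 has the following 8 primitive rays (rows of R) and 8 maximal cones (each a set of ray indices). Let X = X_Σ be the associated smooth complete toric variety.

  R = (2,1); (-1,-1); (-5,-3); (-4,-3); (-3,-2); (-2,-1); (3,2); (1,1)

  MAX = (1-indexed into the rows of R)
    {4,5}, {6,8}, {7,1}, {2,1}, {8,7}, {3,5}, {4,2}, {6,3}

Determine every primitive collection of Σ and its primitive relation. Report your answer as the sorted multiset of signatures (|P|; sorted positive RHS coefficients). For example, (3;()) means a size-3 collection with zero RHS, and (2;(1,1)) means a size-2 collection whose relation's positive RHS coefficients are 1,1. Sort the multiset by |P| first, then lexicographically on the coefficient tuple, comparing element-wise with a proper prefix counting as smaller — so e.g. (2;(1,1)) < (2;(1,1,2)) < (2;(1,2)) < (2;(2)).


The 20 primitive collections of Σ (r=8, n=2):

  P={1,6}:  v_{1} + v_{6} = 0  ⟹  sig = (2;())
  P={2,8}:  v_{2} + v_{8} = 0  ⟹  sig = (2;())
  P={5,7}:  v_{5} + v_{7} = 0  ⟹  sig = (2;())
  P={1,3}:  v_{1} + v_{3} = v_{5}  ⟹  sig = (2;(1))
  P={1,5}:  v_{1} + v_{5} = v_{2}  ⟹  sig = (2;(1))
  P={1,8}:  v_{1} + v_{8} = v_{7}  ⟹  sig = (2;(1))
  P={2,5}:  v_{2} + v_{5} = v_{4}  ⟹  sig = (2;(1))
  P={2,6}:  v_{2} + v_{6} = v_{5}  ⟹  sig = (2;(1))
  P={2,7}:  v_{2} + v_{7} = v_{1}  ⟹  sig = (2;(1))
  P={3,7}:  v_{3} + v_{7} = v_{6}  ⟹  sig = (2;(1))
  P={4,7}:  v_{4} + v_{7} = v_{2}  ⟹  sig = (2;(1))
  P={4,8}:  v_{4} + v_{8} = v_{5}  ⟹  sig = (2;(1))
  P={5,6}:  v_{5} + v_{6} = v_{3}  ⟹  sig = (2;(1))
  P={5,8}:  v_{5} + v_{8} = v_{6}  ⟹  sig = (2;(1))
  P={6,7}:  v_{6} + v_{7} = v_{8}  ⟹  sig = (2;(1))
  P={1,4}:  v_{1} + v_{4} = 2·v_{2}  ⟹  sig = (2;(2))
  P={2,3}:  v_{2} + v_{3} = 2·v_{5}  ⟹  sig = (2;(2))
  P={3,8}:  v_{3} + v_{8} = 2·v_{6}  ⟹  sig = (2;(2))
  P={4,6}:  v_{4} + v_{6} = 2·v_{5}  ⟹  sig = (2;(2))
  P={3,4}:  v_{3} + v_{4} = 3·v_{5}  ⟹  sig = (2;(3))

Hence PRS(X_Σ) =
{ (2;()) ×3,  (2;(1)) ×12,  (2;(2)) ×4,  (2;(3)) }


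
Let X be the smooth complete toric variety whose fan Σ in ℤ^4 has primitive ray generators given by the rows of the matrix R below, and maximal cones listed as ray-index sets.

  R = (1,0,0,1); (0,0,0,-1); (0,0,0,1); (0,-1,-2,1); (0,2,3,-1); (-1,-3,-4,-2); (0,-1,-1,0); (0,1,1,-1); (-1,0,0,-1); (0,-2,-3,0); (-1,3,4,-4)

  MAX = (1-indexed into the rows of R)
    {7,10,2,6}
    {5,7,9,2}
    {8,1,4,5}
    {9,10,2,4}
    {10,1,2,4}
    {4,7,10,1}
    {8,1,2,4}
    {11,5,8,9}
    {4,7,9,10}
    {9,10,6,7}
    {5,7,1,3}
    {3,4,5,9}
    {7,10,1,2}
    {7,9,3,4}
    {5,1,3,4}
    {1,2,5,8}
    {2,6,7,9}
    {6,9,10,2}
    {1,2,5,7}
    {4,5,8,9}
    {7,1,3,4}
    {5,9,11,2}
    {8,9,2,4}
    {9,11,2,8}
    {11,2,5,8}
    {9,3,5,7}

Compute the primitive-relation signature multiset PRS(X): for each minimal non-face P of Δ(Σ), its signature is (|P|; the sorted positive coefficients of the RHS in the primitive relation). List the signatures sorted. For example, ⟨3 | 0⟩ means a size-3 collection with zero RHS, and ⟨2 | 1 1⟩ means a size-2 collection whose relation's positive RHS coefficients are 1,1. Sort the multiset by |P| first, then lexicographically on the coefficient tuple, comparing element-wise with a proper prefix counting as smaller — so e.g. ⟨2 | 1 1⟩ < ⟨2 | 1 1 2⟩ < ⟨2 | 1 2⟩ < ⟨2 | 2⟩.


The 23 primitive collections of Σ (r=11, n=4):

  P={1,9}:  v_{1} + v_{9} = 0 ; sig = ⟨2 | 0⟩
  P={2,3}:  v_{2} + v_{3} = 0 ; sig = ⟨2 | 0⟩
  P={5,10}:  v_{5} + v_{10} = v_{2} ; sig = ⟨2 | 1⟩
  P={7,8}:  v_{7} + v_{8} = v_{2} ; sig = ⟨2 | 1⟩
  P={3,8}:  v_{3} + v_{8} = v_{4} + v_{5} ; sig = ⟨2 | 1 1⟩
  P={3,10}:  v_{3} + v_{10} = v_{4} + v_{7} ; sig = ⟨2 | 1 1⟩
  P={1,6}:  v_{1} + v_{6} = v_{2} + v_{7} + v_{10} ; sig = ⟨2 | 1 1 1⟩
  P={1,11}:  v_{1} + v_{11} = v_{2} + v_{5} + v_{8} ; sig = ⟨2 | 1 1 1⟩
  P={3,6}:  v_{3} + v_{6} = v_{7} + v_{9} + v_{10} ; sig = ⟨2 | 1 1 1⟩
  P={3,11}:  v_{3} + v_{11} = v_{5} + v_{8} + v_{9} ; sig = ⟨2 | 1 1 1⟩
  P={5,6}:  v_{5} + v_{6} = 2·v_{2} + v_{7} + v_{9} ; sig = ⟨2 | 1 1 2⟩
  P={6,8}:  v_{6} + v_{8} = 2·v_{2} + v_{9} + v_{10} ; sig = ⟨2 | 1 1 2⟩
  P={7,11}:  v_{7} + v_{11} = 2·v_{2} + v_{5} + v_{9} ; sig = ⟨2 | 1 1 2⟩
  P={10,11}:  v_{10} + v_{11} = 2·v_{2} + v_{8} + v_{9} ; sig = ⟨2 | 1 1 2⟩
  P={4,6}:  v_{4} + v_{6} = v_{9} + 2·v_{10} ; sig = ⟨2 | 1 2⟩
  P={4,11}:  v_{4} + v_{11} = 2·v_{8} + v_{9} ; sig = ⟨2 | 1 2⟩
  P={8,10}:  v_{8} + v_{10} = 2·v_{2} + v_{4} ; sig = ⟨2 | 1 2⟩
  P={6,11}:  v_{6} + v_{11} = 4·v_{2} + 2·v_{9} ; sig = ⟨2 | 2 4⟩
  P={4,5,7}:  v_{4} + v_{5} + v_{7} = 0 ; sig = ⟨3 | 0⟩
  P={2,4,5}:  v_{2} + v_{4} + v_{5} = v_{8} ; sig = ⟨3 | 1⟩
  P={2,4,7}:  v_{2} + v_{4} + v_{7} = v_{10} ; sig = ⟨3 | 1⟩
  P={2,5,8,9}:  v_{2} + v_{5} + v_{8} + v_{9} = v_{11} ; sig = ⟨4 | 1⟩
  P={2,7,9,10}:  v_{2} + v_{7} + v_{9} + v_{10} = v_{6} ; sig = ⟨4 | 1⟩

Signatures (|P|; sorted positive RHS coefficients), sorted:
    |P|=2: 18 collections, coeffs (), (), (1), (1), (1,1), (1,1), (1,1,1), (1,1,1), (1,1,1), (1,1,1), (1,1,2), (1,1,2), (1,1,2), (1,1,2), (1,2), (1,2), (1,2), (2,4)
    |P|=3: 3 collections, coeffs (), (1), (1)
    |P|=4: 2 collections, coeffs (1), (1)


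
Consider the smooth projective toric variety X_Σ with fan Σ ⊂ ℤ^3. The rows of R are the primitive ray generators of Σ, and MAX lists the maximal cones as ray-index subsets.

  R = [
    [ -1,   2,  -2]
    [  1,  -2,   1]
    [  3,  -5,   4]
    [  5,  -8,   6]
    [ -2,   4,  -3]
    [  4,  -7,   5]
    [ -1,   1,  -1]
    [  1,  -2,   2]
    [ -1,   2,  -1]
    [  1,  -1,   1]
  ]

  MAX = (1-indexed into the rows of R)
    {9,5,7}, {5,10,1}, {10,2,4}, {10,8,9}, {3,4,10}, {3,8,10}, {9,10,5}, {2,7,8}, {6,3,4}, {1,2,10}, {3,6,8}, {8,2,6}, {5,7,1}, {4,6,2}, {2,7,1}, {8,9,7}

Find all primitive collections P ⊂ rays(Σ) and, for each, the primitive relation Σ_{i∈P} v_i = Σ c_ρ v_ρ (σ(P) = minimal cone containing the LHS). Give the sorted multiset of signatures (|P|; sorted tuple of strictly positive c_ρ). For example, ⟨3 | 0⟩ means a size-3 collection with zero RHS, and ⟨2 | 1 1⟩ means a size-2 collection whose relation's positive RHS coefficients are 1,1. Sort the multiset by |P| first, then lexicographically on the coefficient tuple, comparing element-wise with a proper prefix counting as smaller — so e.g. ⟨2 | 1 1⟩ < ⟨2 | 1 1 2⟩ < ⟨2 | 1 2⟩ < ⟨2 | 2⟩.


Δ(Σ) — 10 vertices, 22 min non-faces:

  {1,8}:  v_{1} + v_{8} = 0  ⇒ sig = ⟨2 | 0⟩
  {2,9}:  v_{2} + v_{9} = 0  ⇒ sig = ⟨2 | 0⟩
  {7,10}:  v_{7} + v_{10} = 0  ⇒ sig = ⟨2 | 0⟩
  {1,9}:  v_{1} + v_{9} = v_{5}  ⇒ sig = ⟨2 | 1⟩
  {2,3}:  v_{2} + v_{3} = v_{6}  ⇒ sig = ⟨2 | 1⟩
  {2,5}:  v_{2} + v_{5} = v_{1}  ⇒ sig = ⟨2 | 1⟩
  {3,5}:  v_{3} + v_{5} = v_{10}  ⇒ sig = ⟨2 | 1⟩
  {4,7}:  v_{4} + v_{7} = v_{6}  ⇒ sig = ⟨2 | 1⟩
  {5,8}:  v_{5} + v_{8} = v_{9}  ⇒ sig = ⟨2 | 1⟩
  {6,9}:  v_{6} + v_{9} = v_{3}  ⇒ sig = ⟨2 | 1⟩
  {6,10}:  v_{6} + v_{10} = v_{4}  ⇒ sig = ⟨2 | 1⟩
  {1,3}:  v_{1} + v_{3} = v_{2} + v_{10}  ⇒ sig = ⟨2 | 1 1⟩
  {3,7}:  v_{3} + v_{7} = v_{2} + v_{8}  ⇒ sig = ⟨2 | 1 1⟩
  {3,9}:  v_{3} + v_{9} = v_{8} + v_{10}  ⇒ sig = ⟨2 | 1 1⟩
  {4,9}:  v_{4} + v_{9} = v_{3} + v_{10}  ⇒ sig = ⟨2 | 1 1⟩
  {5,6}:  v_{5} + v_{6} = v_{2} + v_{10}  ⇒ sig = ⟨2 | 1 1⟩
  {1,6}:  v_{1} + v_{6} = 2·v_{2} + v_{10}  ⇒ sig = ⟨2 | 1 2⟩
  {4,5}:  v_{4} + v_{5} = v_{2} + 2·v_{10}  ⇒ sig = ⟨2 | 1 2⟩
  {6,7}:  v_{6} + v_{7} = 2·v_{2} + v_{8}  ⇒ sig = ⟨2 | 1 2⟩
  {4,8}:  v_{4} + v_{8} = 2·v_{3}  ⇒ sig = ⟨2 | 2⟩
  {1,4}:  v_{1} + v_{4} = 2·v_{2} + 2·v_{10}  ⇒ sig = ⟨2 | 2 2⟩
  {2,8,10}:  v_{2} + v_{8} + v_{10} = v_{3}  ⇒ sig = ⟨3 | 1⟩

Sorted signature multiset PRS(X):
    ⟨2 | 0⟩
    ⟨2 | 0⟩
    ⟨2 | 0⟩
    ⟨2 | 1⟩
    ⟨2 | 1⟩
    ⟨2 | 1⟩
    ⟨2 | 1⟩
    ⟨2 | 1⟩
    ⟨2 | 1⟩
    ⟨2 | 1⟩
    ⟨2 | 1⟩
    ⟨2 | 1 1⟩
    ⟨2 | 1 1⟩
    ⟨2 | 1 1⟩
    ⟨2 | 1 1⟩
    ⟨2 | 1 1⟩
    ⟨2 | 1 2⟩
    ⟨2 | 1 2⟩
    ⟨2 | 1 2⟩
    ⟨2 | 2⟩
    ⟨2 | 2 2⟩
    ⟨3 | 1⟩


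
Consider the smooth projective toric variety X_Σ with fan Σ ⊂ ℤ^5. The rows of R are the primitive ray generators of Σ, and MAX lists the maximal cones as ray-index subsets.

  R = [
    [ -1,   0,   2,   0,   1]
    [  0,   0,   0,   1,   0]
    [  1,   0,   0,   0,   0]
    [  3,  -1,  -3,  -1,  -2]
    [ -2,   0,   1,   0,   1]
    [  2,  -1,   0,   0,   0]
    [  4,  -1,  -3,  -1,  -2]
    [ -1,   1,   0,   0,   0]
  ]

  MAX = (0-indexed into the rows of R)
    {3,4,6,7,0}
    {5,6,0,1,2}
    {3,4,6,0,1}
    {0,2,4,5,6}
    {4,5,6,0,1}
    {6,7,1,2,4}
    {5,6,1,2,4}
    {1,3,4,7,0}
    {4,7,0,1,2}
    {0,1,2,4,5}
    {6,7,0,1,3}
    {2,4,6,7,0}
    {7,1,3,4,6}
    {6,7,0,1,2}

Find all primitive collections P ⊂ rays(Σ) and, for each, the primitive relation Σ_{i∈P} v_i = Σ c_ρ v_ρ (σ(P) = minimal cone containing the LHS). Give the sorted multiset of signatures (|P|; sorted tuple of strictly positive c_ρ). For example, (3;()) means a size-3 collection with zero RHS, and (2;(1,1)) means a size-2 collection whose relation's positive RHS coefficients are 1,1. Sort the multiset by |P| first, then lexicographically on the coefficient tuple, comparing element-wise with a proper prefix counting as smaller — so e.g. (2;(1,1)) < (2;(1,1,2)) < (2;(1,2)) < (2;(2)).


Minimal non-faces — 5 found among 8 rays, 14 max cones:

  P={2,3}:  v_{2} + v_{3} = v_{6}  so sig = (2;(1))
  P={5,7}:  v_{5} + v_{7} = v_{2}  so sig = (2;(1))
  P={3,5}:  v_{3} + v_{5} = v_{0} + v_{1} + v_{4} + 2·v_{6}  so sig = (2;(1,1,1,2))
  P={0,1,4,6,7}:  v_{0} + v_{1} + v_{4} + v_{6} + v_{7} = 0  so sig = (5;())
  P={0,1,2,4,6}:  v_{0} + v_{1} + v_{2} + v_{4} + v_{6} = v_{5}  so sig = (5;(1))

Signatures (|P|; sorted positive RHS coefficients), sorted:
    |P|=2: 3 collections, coeffs (1), (1), (1,1,1,2)
    |P|=5: 2 collections, coeffs (), (1)


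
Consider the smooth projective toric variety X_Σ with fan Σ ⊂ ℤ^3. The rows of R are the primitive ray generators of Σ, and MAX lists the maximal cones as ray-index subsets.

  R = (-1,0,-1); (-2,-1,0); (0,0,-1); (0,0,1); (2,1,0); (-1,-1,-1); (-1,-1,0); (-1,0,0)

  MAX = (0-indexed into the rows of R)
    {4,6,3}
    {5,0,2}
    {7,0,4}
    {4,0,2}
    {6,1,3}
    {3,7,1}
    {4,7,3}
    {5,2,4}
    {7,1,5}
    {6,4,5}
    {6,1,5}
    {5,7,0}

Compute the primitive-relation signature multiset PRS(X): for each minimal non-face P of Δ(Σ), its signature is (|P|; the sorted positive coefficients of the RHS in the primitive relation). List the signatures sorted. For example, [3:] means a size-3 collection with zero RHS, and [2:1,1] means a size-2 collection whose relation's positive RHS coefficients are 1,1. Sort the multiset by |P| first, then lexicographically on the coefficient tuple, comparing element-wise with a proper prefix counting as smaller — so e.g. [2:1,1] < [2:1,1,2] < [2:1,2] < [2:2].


12 collections generate NE(X_Σ); each relation:

  P={1,4}:  v_{1} + v_{4} = 0 ; sig = [2:]
  P={2,3}:  v_{2} + v_{3} = 0 ; sig = [2:]
  P={0,3}:  v_{0} + v_{3} = v_{7} ; sig = [2:1]
  P={2,6}:  v_{2} + v_{6} = v_{5} ; sig = [2:1]
  P={2,7}:  v_{2} + v_{7} = v_{0} ; sig = [2:1]
  P={3,5}:  v_{3} + v_{5} = v_{6} ; sig = [2:1]
  P={6,7}:  v_{6} + v_{7} = v_{1} ; sig = [2:1]
  P={0,6}:  v_{0} + v_{6} = v_{5} + v_{7} ; sig = [2:1,1]
  P={1,2}:  v_{1} + v_{2} = v_{5} + v_{7} ; sig = [2:1,1]
  P={0,1}:  v_{0} + v_{1} = v_{5} + 2·v_{7} ; sig = [2:1,2]
  P={4,5,7}:  v_{4} + v_{5} + v_{7} = v_{2} ; sig = [3:1]
  P={0,4,5}:  v_{0} + v_{4} + v_{5} = 2·v_{2} ; sig = [3:2]

so the primitive-relation signature multiset is
[[2:], [2:], [2:1], [2:1], [2:1], [2:1], [2:1], [2:1,1], [2:1,1], [2:1,2], [3:1], [3:2]]


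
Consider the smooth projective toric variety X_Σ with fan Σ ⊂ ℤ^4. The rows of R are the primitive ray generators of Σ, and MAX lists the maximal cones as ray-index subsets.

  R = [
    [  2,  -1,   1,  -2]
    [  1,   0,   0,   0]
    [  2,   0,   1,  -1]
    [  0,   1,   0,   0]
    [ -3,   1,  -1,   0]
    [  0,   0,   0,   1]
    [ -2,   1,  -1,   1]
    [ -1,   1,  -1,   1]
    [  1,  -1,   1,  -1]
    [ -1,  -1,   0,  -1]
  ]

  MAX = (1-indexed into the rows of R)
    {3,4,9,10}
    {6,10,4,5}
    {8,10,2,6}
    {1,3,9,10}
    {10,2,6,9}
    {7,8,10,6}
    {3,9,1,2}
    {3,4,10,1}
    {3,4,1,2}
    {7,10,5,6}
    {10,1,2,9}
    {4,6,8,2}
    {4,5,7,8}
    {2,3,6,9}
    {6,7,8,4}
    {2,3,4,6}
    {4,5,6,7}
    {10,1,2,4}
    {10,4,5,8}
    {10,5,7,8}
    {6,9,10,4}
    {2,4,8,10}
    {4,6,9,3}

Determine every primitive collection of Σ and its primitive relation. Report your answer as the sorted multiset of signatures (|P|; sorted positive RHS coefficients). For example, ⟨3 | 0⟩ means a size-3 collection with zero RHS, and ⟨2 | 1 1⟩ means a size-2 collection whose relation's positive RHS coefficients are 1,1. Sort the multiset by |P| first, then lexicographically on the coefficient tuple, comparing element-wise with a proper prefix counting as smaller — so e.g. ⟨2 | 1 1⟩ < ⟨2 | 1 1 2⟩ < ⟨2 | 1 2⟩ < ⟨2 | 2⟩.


Σ has 20 primitive collections:

  P={8,9}:  v_{8} + v_{9} = 0  →  sig = ⟨2 | 0⟩
  P={2,7}:  v_{2} + v_{7} = v_{8}  →  sig = ⟨2 | 1⟩
  P={3,7}:  v_{3} + v_{7} = v_{4}  →  sig = ⟨2 | 1⟩
  P={1,6}:  v_{1} + v_{6} = v_{2} + v_{9}  →  sig = ⟨2 | 1 1⟩
  P={3,8}:  v_{3} + v_{8} = v_{2} + v_{4}  →  sig = ⟨2 | 1 1⟩
  P={1,7}:  v_{1} + v_{7} = v_{2} + v_{4} + v_{10}  →  sig = ⟨2 | 1 1 1⟩
  P={2,5}:  v_{2} + v_{5} = v_{4} + v_{8} + v_{10}  →  sig = ⟨2 | 1 1 1⟩
  P={7,9}:  v_{7} + v_{9} = v_{4} + v_{6} + v_{10}  →  sig = ⟨2 | 1 1 1⟩
  P={1,8}:  v_{1} + v_{8} = 2·v_{2} + v_{4} + v_{10}  →  sig = ⟨2 | 1 1 2⟩
  P={3,5}:  v_{3} + v_{5} = 2·v_{4} + v_{10}  →  sig = ⟨2 | 1 2⟩
  P={1,5}:  v_{1} + v_{5} = v_{2} + 2·v_{4} + 2·v_{10}  →  sig = ⟨2 | 1 2 2⟩
  P={5,9}:  v_{5} + v_{9} = 2·v_{4} + v_{6} + 2·v_{10}  →  sig = ⟨2 | 1 2 2⟩
  P={2,3,10}:  v_{2} + v_{3} + v_{10} = v_{1}  →  sig = ⟨3 | 1⟩
  P={2,4,9}:  v_{2} + v_{4} + v_{9} = v_{3}  →  sig = ⟨3 | 1⟩
  P={3,6,10}:  v_{3} + v_{6} + v_{10} = v_{9}  →  sig = ⟨3 | 1⟩
  P={4,7,10}:  v_{4} + v_{7} + v_{10} = v_{5}  →  sig = ⟨3 | 1⟩
  P={1,4,9}:  v_{1} + v_{4} + v_{9} = 2·v_{3} + v_{10}  →  sig = ⟨3 | 1 2⟩
  P={5,6,8}:  v_{5} + v_{6} + v_{8} = 2·v_{7}  →  sig = ⟨3 | 2⟩
  P={2,4,6,10}:  v_{2} + v_{4} + v_{6} + v_{10} = 0  →  sig = ⟨4 | 0⟩
  P={4,6,8,10}:  v_{4} + v_{6} + v_{8} + v_{10} = v_{7}  →  sig = ⟨4 | 1⟩

Hence PRS(X_Σ) =
{ ⟨2 | 0⟩,  ⟨2 | 1⟩ ×2,  ⟨2 | 1 1⟩ ×2,  ⟨2 | 1 1 1⟩ ×3,  ⟨2 | 1 1 2⟩,  ⟨2 | 1 2⟩,  ⟨2 | 1 2 2⟩ ×2,  ⟨3 | 1⟩ ×4,  ⟨3 | 1 2⟩,  ⟨3 | 2⟩,  ⟨4 | 0⟩,  ⟨4 | 1⟩ }
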